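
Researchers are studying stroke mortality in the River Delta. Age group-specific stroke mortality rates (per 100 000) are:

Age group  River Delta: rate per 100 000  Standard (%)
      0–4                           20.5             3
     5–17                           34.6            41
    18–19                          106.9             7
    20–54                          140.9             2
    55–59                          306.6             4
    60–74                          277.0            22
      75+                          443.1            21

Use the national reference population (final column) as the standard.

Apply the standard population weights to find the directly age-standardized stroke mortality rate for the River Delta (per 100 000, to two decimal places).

Standard weights: 0.03, 0.41, 0.07, 0.02, 0.04, 0.22, 0.21.
Standardized rate: 0.0300×20.5 + 0.4100×34.6 + 0.0700×106.9 + 0.0200×140.9 + 0.0400×306.6 + 0.2200×277.0 + 0.2100×443.1 = 191.3570 per 100 000.

191.36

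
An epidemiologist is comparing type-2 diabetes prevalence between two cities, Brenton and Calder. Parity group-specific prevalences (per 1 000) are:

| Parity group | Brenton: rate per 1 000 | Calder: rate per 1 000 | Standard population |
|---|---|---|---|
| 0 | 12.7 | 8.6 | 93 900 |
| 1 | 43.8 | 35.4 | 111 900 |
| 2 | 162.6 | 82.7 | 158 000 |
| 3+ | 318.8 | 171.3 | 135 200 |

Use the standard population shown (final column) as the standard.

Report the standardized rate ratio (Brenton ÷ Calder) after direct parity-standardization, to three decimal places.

1.827

Standard total = 499 000; weights = 0.1882, 0.2242, 0.3166, 0.2709.
Brenton: 0.1882×12.7 + 0.2242×43.8 + 0.3166×162.6 + 0.2709×318.8 = 150.0728 per 1 000.
Calder: 0.1882×8.6 + 0.2242×35.4 + 0.3166×82.7 + 0.2709×171.3 = 82.1546 per 1 000.
Ratio = 150.0728 ÷ 82.1546 = 1.82671.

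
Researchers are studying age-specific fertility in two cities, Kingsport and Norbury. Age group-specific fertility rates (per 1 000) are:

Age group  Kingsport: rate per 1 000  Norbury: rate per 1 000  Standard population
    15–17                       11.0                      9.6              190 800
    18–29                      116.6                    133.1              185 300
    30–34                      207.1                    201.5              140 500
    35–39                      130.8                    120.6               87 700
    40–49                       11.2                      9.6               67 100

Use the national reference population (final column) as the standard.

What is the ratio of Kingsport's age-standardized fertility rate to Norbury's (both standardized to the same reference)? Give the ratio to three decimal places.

Standard total = 671 400; weights = 0.2842, 0.2760, 0.2093, 0.1306, 0.0999.
Kingsport: 0.2842×11.0 + 0.2760×116.6 + 0.2093×207.1 + 0.1306×130.8 + 0.0999×11.2 = 96.8499 per 1 000.
Norbury: 0.2842×9.6 + 0.2760×133.1 + 0.2093×201.5 + 0.1306×120.6 + 0.0999×9.6 = 98.3417 per 1 000.
Ratio = 96.8499 ÷ 98.3417 = 0.98483.

0.985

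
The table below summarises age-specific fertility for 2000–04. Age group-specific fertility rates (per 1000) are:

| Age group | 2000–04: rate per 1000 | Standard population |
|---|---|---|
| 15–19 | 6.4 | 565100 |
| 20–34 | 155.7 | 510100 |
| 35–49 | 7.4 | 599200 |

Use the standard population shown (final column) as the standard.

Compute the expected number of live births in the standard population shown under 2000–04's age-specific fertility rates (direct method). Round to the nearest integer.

Expected live births = Σ (standard pop × age-specific rate ÷ 1000)
= 565100×6.4/1000 + 510100×155.7/1000 + 599200×7.4/1000
= 3616.64 + 79422.57 + 4434.08 = 87473.29.

87473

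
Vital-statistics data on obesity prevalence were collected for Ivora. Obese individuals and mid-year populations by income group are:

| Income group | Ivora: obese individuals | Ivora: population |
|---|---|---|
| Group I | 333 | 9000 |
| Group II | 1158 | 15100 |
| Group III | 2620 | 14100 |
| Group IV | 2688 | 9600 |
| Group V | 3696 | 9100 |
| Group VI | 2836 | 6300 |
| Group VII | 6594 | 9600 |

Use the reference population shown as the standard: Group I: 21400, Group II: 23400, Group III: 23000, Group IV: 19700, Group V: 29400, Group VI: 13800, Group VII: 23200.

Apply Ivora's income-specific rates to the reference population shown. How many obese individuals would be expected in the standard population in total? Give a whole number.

46465

Income-specific rates per 1000 for Ivora: 37.000, 76.689, 185.816, 280.000, 406.154, 450.159, 686.875.
Expected obese individuals = Σ (standard pop × income-specific rate ÷ 1000)
= 21400×37.000/1000 + 23400×76.689/1000 + 23000×185.816/1000 + 19700×280.000/1000 + 29400×406.154/1000 + 13800×450.159/1000 + 23200×686.875/1000
= 791.80 + 1794.52 + 4273.76 + 5516.00 + 11940.92 + 6212.19 + 15935.50 = 46464.69.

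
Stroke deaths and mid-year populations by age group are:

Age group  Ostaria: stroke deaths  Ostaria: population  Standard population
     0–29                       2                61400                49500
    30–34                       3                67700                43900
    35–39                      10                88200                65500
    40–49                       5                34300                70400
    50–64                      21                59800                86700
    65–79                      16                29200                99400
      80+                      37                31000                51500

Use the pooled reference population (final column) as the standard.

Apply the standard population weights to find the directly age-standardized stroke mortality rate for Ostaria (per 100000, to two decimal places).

Age-specific rates per 100000 for Ostaria: 3.26, 4.43, 11.34, 14.58, 35.12, 54.79, 119.35.
Standard total = 466900; weights = 0.1060, 0.0940, 0.1403, 0.1508, 0.1857, 0.2129, 0.1103.
Standardized rate: 0.1060×3.26 + 0.0940×4.43 + 0.1403×11.34 + 0.1508×14.58 + 0.1857×35.12 + 0.2129×54.79 + 0.1103×119.35 = 35.9020 per 100000.

35.90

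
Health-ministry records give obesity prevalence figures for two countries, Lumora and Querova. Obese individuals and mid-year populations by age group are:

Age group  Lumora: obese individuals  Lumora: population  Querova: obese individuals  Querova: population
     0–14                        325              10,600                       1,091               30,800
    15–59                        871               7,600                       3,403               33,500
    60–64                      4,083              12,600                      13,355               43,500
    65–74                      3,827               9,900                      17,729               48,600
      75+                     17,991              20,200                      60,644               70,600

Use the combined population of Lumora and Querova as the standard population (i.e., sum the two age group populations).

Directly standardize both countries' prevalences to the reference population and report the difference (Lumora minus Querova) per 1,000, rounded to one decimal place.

18.9

Age-specific rates per 1,000 for Lumora: 30.660, 114.605, 324.048, 386.566, 890.644.
For Querova: 35.422, 101.582, 307.011, 364.794, 858.980.
Combined standard total = 287,900; weights = 0.1438, 0.1428, 0.1949, 0.2032, 0.3154.
Lumora: 0.1438×30.660 + 0.1428×114.605 + 0.1949×324.048 + 0.2032×386.566 + 0.3154×890.644 = 443.3595 per 1,000.
Querova: 0.1438×35.422 + 0.1428×101.582 + 0.1949×307.011 + 0.2032×364.794 + 0.3154×858.980 = 424.4554 per 1,000.
Difference = 443.3595 − 424.4554 = 18.9042.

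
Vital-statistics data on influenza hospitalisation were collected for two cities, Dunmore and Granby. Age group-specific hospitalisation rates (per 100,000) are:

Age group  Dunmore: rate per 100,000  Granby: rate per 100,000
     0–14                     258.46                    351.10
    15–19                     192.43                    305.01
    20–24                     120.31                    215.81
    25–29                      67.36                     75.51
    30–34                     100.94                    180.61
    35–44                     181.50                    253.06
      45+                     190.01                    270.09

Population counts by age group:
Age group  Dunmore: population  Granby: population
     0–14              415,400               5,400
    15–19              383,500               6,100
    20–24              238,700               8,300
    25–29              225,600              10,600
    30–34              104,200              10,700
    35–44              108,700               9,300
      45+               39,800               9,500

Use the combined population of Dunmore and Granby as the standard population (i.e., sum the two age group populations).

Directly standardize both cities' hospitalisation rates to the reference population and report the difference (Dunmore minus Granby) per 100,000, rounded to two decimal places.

Combined standard total = 1,575,800; weights = 0.2670, 0.2472, 0.1567, 0.1499, 0.0729, 0.0749, 0.0313.
Dunmore: 0.2670×258.46 + 0.2472×192.43 + 0.1567×120.31 + 0.1499×67.36 + 0.0729×100.94 + 0.0749×181.50 + 0.0313×190.01 = 172.4459 per 100,000.
Granby: 0.2670×351.10 + 0.2472×305.01 + 0.1567×215.81 + 0.1499×75.51 + 0.0729×180.61 + 0.0749×253.06 + 0.0313×270.09 = 254.8825 per 100,000.
Difference = 172.4459 − 254.8825 = -82.4367.

-82.44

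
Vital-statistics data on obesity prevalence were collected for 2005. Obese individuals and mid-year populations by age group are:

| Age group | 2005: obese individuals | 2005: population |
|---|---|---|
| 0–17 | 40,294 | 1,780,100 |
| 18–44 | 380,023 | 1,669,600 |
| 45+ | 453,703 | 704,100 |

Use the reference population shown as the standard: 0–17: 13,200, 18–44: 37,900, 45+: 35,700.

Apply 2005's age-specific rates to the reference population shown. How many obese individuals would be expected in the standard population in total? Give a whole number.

31929

Age-specific rates per 1,000 for 2005: 22.636, 227.613, 644.373.
Expected obese individuals = Σ (standard pop × age-specific rate ÷ 1,000)
= 13,200×22.636/1,000 + 37,900×227.613/1,000 + 35,700×644.373/1,000
= 298.79 + 8626.54 + 23004.11 = 31929.45.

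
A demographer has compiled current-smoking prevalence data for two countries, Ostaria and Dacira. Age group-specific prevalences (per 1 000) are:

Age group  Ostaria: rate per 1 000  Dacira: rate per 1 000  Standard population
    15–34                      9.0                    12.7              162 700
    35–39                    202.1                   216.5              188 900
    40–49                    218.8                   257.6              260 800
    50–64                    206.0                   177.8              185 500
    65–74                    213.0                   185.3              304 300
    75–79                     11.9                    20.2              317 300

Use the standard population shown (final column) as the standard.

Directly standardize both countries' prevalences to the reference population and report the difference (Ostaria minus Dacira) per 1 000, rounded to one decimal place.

-1.7

Standard total = 1 419 500; weights = 0.1146, 0.1331, 0.1837, 0.1307, 0.2144, 0.2235.
Ostaria: 0.1146×9.0 + 0.1331×202.1 + 0.1837×218.8 + 0.1307×206.0 + 0.2144×213.0 + 0.2235×11.9 = 143.3665 per 1 000.
Dacira: 0.1146×12.7 + 0.1331×216.5 + 0.1837×257.6 + 0.1307×177.8 + 0.2144×185.3 + 0.2235×20.2 = 145.0675 per 1 000.
Difference = 143.3665 − 145.0675 = -1.7010.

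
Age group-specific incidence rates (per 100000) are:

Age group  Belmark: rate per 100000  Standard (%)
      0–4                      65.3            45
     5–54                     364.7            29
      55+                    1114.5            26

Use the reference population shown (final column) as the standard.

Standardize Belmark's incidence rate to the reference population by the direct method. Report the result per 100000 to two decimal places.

Standard weights: 0.45, 0.29, 0.26.
Standardized rate: 0.4500×65.3 + 0.2900×364.7 + 0.2600×1114.5 = 424.9180 per 100000.

424.92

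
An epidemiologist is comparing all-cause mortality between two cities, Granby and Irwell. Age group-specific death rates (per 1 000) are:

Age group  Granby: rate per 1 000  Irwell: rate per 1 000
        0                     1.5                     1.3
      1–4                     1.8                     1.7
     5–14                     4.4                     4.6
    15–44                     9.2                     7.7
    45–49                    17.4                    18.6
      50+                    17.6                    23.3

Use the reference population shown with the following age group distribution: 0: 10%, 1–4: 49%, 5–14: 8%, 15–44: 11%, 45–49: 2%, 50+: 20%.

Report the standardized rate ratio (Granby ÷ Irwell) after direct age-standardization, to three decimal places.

Standard weights: 0.10, 0.49, 0.08, 0.11, 0.02, 0.20.
Granby: 0.1000×1.5 + 0.4900×1.8 + 0.0800×4.4 + 0.1100×9.2 + 0.0200×17.4 + 0.2000×17.6 = 6.2640 per 1 000.
Irwell: 0.1000×1.3 + 0.4900×1.7 + 0.0800×4.6 + 0.1100×7.7 + 0.0200×18.6 + 0.2000×23.3 = 7.2100 per 1 000.
Ratio = 6.2640 ÷ 7.2100 = 0.86879.

0.869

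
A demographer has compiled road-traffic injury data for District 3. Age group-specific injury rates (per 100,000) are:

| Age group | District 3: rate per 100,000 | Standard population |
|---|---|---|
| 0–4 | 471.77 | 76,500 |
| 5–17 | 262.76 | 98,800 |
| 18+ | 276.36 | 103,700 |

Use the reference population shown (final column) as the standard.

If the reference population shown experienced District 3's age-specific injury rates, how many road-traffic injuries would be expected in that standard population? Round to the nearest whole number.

907

Expected road-traffic injuries = Σ (standard pop × age-specific rate ÷ 100,000)
= 76,500×471.77/100,000 + 98,800×262.76/100,000 + 103,700×276.36/100,000
= 360.90 + 259.61 + 286.59 = 907.10.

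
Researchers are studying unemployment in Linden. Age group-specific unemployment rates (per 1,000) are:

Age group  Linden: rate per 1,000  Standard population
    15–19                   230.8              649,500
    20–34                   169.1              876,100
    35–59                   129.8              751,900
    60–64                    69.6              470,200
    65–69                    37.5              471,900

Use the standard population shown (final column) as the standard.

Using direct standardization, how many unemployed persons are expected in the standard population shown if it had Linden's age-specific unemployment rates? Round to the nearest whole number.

Expected unemployed persons = Σ (standard pop × age-specific rate ÷ 1,000)
= 649,500×230.8/1,000 + 876,100×169.1/1,000 + 751,900×129.8/1,000 + 470,200×69.6/1,000 + 471,900×37.5/1,000
= 149904.60 + 148148.51 + 97596.62 + 32725.92 + 17696.25 = 446071.90.

446072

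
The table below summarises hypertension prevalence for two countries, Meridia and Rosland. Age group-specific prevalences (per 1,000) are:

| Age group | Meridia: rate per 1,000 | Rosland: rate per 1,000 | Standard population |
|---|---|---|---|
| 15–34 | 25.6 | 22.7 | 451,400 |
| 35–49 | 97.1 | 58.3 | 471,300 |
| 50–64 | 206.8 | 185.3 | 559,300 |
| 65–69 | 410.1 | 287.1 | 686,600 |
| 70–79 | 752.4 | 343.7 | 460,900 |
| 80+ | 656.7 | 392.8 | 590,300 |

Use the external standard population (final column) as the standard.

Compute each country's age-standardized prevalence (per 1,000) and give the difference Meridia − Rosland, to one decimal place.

142.9

Standard total = 3,219,800; weights = 0.1402, 0.1464, 0.1737, 0.2132, 0.1431, 0.1833.
Meridia: 0.1402×25.6 + 0.1464×97.1 + 0.1737×206.8 + 0.2132×410.1 + 0.1431×752.4 + 0.1833×656.7 = 369.2739 per 1,000.
Rosland: 0.1402×22.7 + 0.1464×58.3 + 0.1737×185.3 + 0.2132×287.1 + 0.1431×343.7 + 0.1833×392.8 = 226.3389 per 1,000.
Difference = 369.2739 − 226.3389 = 142.9350.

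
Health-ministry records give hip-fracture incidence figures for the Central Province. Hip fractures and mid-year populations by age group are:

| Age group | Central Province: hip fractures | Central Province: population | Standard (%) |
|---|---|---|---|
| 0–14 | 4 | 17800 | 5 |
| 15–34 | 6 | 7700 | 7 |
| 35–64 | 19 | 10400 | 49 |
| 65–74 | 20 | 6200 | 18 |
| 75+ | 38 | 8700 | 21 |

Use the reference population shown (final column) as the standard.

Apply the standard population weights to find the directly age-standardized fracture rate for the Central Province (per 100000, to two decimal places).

Age-specific rates per 100000 for the Central Province: 22.47, 77.92, 182.69, 322.58, 436.78.
Standard weights: 0.05, 0.07, 0.49, 0.18, 0.21.
Standardized rate: 0.0500×22.47 + 0.0700×77.92 + 0.4900×182.69 + 0.1800×322.58 + 0.2100×436.78 = 245.8860 per 100000.

245.89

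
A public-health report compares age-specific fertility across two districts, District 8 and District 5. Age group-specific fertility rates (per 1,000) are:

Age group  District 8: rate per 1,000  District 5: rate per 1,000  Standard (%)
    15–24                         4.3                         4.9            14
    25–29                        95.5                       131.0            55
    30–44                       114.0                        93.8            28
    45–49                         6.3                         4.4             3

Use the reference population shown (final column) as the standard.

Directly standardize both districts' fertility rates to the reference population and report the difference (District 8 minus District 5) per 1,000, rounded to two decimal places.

-13.90

Standard weights: 0.14, 0.55, 0.28, 0.03.
District 8: 0.1400×4.3 + 0.5500×95.5 + 0.2800×114.0 + 0.0300×6.3 = 85.2360 per 1,000.
District 5: 0.1400×4.9 + 0.5500×131.0 + 0.2800×93.8 + 0.0300×4.4 = 99.1320 per 1,000.
Difference = 85.2360 − 99.1320 = -13.8960.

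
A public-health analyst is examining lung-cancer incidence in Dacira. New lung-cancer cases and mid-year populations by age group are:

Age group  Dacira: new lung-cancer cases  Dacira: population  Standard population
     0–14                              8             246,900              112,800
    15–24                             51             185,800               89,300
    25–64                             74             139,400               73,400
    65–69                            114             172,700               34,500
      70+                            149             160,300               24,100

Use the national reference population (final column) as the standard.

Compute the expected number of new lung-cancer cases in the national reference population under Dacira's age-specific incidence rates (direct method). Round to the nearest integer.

Age-specific rates per 100,000 for Dacira: 3.24, 27.45, 53.08, 66.01, 92.95.
Expected new lung-cancer cases = Σ (standard pop × age-specific rate ÷ 100,000)
= 112,800×3.24/100,000 + 89,300×27.45/100,000 + 73,400×53.08/100,000 + 34,500×66.01/100,000 + 24,100×92.95/100,000
= 3.65 + 24.51 + 38.96 + 22.77 + 22.40 = 112.31.

112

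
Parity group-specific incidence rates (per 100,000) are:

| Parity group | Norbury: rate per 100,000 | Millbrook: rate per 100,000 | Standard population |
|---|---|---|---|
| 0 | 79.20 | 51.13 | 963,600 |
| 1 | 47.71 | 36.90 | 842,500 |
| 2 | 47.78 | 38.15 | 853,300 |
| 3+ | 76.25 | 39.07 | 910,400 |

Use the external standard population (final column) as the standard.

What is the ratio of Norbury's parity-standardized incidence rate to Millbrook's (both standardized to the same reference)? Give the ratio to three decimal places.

1.527

Standard total = 3,569,800; weights = 0.2699, 0.2360, 0.2390, 0.2550.
Norbury: 0.2699×79.20 + 0.2360×47.71 + 0.2390×47.78 + 0.2550×76.25 = 63.5054 per 100,000.
Millbrook: 0.2699×51.13 + 0.2360×36.90 + 0.2390×38.15 + 0.2550×39.07 = 41.5933 per 100,000.
Ratio = 63.5054 ÷ 41.5933 = 1.52682.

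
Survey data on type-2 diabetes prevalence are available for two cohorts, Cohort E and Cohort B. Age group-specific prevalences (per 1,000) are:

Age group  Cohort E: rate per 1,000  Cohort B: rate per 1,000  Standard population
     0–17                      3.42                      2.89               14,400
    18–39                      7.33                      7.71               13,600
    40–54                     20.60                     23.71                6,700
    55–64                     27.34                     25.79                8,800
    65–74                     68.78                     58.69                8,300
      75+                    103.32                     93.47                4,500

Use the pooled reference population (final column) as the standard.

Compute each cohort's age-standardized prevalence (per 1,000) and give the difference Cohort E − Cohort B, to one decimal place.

2.2

Standard total = 56,300; weights = 0.2558, 0.2416, 0.1190, 0.1563, 0.1474, 0.0799.
Cohort E: 0.2558×3.42 + 0.2416×7.33 + 0.1190×20.60 + 0.1563×27.34 + 0.1474×68.78 + 0.0799×103.32 = 27.7684 per 1,000.
Cohort B: 0.2558×2.89 + 0.2416×7.71 + 0.1190×23.71 + 0.1563×25.79 + 0.1474×58.69 + 0.0799×93.47 = 25.5777 per 1,000.
Difference = 27.7684 − 25.5777 = 2.1907.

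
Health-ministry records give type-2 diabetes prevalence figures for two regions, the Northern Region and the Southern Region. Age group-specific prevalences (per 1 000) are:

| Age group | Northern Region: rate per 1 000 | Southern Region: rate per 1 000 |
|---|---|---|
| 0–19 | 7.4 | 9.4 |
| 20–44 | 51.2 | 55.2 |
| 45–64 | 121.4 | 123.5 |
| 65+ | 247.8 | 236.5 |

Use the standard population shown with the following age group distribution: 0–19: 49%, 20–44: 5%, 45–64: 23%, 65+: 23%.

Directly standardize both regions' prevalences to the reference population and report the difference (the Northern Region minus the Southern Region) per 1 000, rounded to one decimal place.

Standard weights: 0.49, 0.05, 0.23, 0.23.
The Northern Region: 0.4900×7.4 + 0.0500×51.2 + 0.2300×121.4 + 0.2300×247.8 = 91.1020 per 1 000.
The Southern Region: 0.4900×9.4 + 0.0500×55.2 + 0.2300×123.5 + 0.2300×236.5 = 90.1660 per 1 000.
Difference = 91.1020 − 90.1660 = 0.9360.

0.9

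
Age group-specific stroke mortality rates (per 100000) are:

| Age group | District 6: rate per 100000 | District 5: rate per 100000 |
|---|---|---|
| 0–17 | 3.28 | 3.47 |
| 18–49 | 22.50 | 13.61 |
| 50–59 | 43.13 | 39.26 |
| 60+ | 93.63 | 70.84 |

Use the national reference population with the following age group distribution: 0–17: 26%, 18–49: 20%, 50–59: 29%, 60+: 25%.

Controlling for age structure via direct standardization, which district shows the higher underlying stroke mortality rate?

District 6

Standard weights: 0.26, 0.20, 0.29, 0.25.
District 6: 0.2600×3.28 + 0.2000×22.50 + 0.2900×43.13 + 0.2500×93.63 = 41.2680 per 100000.
District 5: 0.2600×3.47 + 0.2000×13.61 + 0.2900×39.26 + 0.2500×70.84 = 32.7196 per 100000.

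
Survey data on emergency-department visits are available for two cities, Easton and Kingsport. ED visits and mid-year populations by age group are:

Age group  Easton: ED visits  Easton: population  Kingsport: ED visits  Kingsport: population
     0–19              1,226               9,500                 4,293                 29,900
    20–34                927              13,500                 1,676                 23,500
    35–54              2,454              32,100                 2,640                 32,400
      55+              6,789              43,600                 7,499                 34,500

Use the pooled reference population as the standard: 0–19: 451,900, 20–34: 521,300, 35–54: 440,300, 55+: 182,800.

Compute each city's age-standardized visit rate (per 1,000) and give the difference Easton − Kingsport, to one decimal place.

Age-specific rates per 1,000 for Easton: 129.053, 68.667, 76.449, 155.711.
For Kingsport: 143.579, 71.319, 81.481, 217.362.
Standard total = 1,596,300; weights = 0.2831, 0.3266, 0.2758, 0.1145.
Easton: 0.2831×129.053 + 0.3266×68.667 + 0.2758×76.449 + 0.1145×155.711 = 97.8758 per 1,000.
Kingsport: 0.2831×143.579 + 0.3266×71.319 + 0.2758×81.481 + 0.1145×217.362 = 111.3024 per 1,000.
Difference = 97.8758 − 111.3024 = -13.4266.

-13.4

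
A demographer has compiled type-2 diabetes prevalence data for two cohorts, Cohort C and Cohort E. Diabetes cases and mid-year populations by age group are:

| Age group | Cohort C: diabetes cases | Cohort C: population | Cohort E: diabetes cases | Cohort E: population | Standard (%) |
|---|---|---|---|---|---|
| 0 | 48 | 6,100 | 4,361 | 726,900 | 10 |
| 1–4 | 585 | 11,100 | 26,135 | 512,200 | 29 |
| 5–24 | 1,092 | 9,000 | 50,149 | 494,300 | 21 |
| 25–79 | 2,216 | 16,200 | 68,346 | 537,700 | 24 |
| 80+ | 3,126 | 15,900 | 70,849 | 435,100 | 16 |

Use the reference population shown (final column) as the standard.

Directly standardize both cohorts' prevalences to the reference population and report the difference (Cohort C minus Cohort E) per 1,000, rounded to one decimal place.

Age-specific rates per 1,000 for Cohort C: 7.869, 52.703, 121.333, 136.790, 196.604.
For Cohort E: 5.999, 51.025, 101.455, 127.108, 162.834.
Standard weights: 0.10, 0.29, 0.21, 0.24, 0.16.
Cohort C: 0.1000×7.869 + 0.2900×52.703 + 0.2100×121.333 + 0.2400×136.790 + 0.1600×196.604 = 105.8369 per 1,000.
Cohort E: 0.1000×5.999 + 0.2900×51.025 + 0.2100×101.455 + 0.2400×127.108 + 0.1600×162.834 = 93.2620 per 1,000.
Difference = 105.8369 − 93.2620 = 12.5749.

12.6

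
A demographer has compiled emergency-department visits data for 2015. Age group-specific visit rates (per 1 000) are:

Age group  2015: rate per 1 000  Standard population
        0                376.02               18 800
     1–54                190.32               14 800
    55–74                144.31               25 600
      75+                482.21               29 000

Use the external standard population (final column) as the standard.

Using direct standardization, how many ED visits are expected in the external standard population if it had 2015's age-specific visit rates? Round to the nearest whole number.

Expected ED visits = Σ (standard pop × age-specific rate ÷ 1 000)
= 18 800×376.02/1 000 + 14 800×190.32/1 000 + 25 600×144.31/1 000 + 29 000×482.21/1 000
= 7069.18 + 2816.74 + 3694.34 + 13984.09 = 27564.34.

27564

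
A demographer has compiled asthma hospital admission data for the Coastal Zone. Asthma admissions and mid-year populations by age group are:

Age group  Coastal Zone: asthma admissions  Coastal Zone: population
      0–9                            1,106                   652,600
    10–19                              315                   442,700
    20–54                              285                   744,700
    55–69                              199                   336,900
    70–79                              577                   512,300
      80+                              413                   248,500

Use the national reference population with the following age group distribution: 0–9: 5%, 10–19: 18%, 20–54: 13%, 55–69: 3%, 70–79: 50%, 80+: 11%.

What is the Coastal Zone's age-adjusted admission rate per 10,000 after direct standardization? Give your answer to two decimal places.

Age-specific rates per 10,000 for the Coastal Zone: 16.95, 7.12, 3.83, 5.91, 11.26, 16.62.
Standard weights: 0.05, 0.18, 0.13, 0.03, 0.50, 0.11.
Standardized rate: 0.0500×16.95 + 0.1800×7.12 + 0.1300×3.83 + 0.0300×5.91 + 0.5000×11.26 + 0.1100×16.62 = 10.2625 per 10,000.

10.26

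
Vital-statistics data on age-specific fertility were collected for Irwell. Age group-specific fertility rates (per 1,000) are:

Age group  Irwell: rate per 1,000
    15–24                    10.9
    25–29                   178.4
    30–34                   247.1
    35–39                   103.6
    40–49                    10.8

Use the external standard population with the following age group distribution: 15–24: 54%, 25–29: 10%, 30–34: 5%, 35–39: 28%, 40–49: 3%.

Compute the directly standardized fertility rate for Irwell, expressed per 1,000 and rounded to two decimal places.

65.41

Standard weights: 0.54, 0.10, 0.05, 0.28, 0.03.
Standardized rate: 0.5400×10.9 + 0.1000×178.4 + 0.0500×247.1 + 0.2800×103.6 + 0.0300×10.8 = 65.4130 per 1,000.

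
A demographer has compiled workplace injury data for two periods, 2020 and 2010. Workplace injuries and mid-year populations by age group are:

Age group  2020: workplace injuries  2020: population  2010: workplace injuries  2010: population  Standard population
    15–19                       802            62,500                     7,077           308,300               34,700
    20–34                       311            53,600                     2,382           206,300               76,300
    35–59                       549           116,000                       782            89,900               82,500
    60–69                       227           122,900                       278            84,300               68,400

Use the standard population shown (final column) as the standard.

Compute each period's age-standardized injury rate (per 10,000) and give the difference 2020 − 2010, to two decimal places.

-46.43

Age-specific rates per 10,000 for 2020: 128.32, 58.02, 47.33, 18.47.
For 2010: 229.55, 115.46, 86.99, 32.98.
Standard total = 261,900; weights = 0.1325, 0.2913, 0.3150, 0.2612.
2020: 0.1325×128.32 + 0.2913×58.02 + 0.3150×47.33 + 0.2612×18.47 = 53.6377 per 10,000.
2010: 0.1325×229.55 + 0.2913×115.46 + 0.3150×86.99 + 0.2612×32.98 = 100.0654 per 10,000.
Difference = 53.6377 − 100.0654 = -46.4278.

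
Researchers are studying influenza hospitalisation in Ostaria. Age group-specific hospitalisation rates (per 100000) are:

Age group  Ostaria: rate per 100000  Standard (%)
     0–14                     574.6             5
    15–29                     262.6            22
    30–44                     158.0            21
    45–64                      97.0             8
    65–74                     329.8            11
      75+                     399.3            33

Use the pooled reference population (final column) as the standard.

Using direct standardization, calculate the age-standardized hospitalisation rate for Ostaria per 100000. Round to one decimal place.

295.5

Standard weights: 0.05, 0.22, 0.21, 0.08, 0.11, 0.33.
Standardized rate: 0.0500×574.6 + 0.2200×262.6 + 0.2100×158.0 + 0.0800×97.0 + 0.1100×329.8 + 0.3300×399.3 = 295.4890 per 100000.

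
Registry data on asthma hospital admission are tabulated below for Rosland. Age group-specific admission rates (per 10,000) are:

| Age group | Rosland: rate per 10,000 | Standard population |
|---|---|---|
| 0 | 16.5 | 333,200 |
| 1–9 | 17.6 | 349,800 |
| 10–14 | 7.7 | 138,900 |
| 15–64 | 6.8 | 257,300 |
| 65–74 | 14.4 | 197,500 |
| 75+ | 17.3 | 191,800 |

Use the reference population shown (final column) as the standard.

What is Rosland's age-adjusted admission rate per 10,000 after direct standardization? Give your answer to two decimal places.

14.05

Standard total = 1,468,500; weights = 0.2269, 0.2382, 0.0946, 0.1752, 0.1345, 0.1306.
Standardized rate: 0.2269×16.5 + 0.2382×17.6 + 0.0946×7.7 + 0.1752×6.8 + 0.1345×14.4 + 0.1306×17.3 = 14.0522 per 10,000.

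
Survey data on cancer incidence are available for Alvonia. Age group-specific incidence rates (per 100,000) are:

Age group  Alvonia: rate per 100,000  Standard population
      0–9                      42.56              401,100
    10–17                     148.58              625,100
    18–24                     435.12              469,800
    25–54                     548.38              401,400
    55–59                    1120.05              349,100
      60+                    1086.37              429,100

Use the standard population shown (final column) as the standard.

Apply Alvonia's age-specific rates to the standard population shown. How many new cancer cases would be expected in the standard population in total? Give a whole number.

Expected new cancer cases = Σ (standard pop × age-specific rate ÷ 100,000)
= 401,100×42.56/100,000 + 625,100×148.58/100,000 + 469,800×435.12/100,000 + 401,400×548.38/100,000 + 349,100×1120.05/100,000 + 429,100×1086.37/100,000
= 170.71 + 928.77 + 2044.19 + 2201.20 + 3910.09 + 4661.61 = 13916.58.

13917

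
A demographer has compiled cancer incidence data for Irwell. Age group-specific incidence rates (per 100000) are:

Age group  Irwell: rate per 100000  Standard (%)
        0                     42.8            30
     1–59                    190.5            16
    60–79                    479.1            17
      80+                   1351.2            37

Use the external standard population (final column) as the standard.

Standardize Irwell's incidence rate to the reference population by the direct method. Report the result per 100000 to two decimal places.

624.71

Standard weights: 0.30, 0.16, 0.17, 0.37.
Standardized rate: 0.3000×42.8 + 0.1600×190.5 + 0.1700×479.1 + 0.3700×1351.2 = 624.7110 per 100000.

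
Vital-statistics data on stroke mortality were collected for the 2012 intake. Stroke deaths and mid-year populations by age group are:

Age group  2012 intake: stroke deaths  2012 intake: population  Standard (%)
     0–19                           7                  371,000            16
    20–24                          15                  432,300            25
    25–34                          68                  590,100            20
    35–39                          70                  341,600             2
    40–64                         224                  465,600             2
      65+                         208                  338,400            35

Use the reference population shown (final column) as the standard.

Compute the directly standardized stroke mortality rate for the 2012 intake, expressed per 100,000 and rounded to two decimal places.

26.36

Age-specific rates per 100,000 for the 2012 intake: 1.89, 3.47, 11.52, 20.49, 48.11, 61.47.
Standard weights: 0.16, 0.25, 0.20, 0.02, 0.02, 0.35.
Standardized rate: 0.1600×1.89 + 0.2500×3.47 + 0.2000×11.52 + 0.0200×20.49 + 0.0200×48.11 + 0.3500×61.47 = 26.3591 per 100,000.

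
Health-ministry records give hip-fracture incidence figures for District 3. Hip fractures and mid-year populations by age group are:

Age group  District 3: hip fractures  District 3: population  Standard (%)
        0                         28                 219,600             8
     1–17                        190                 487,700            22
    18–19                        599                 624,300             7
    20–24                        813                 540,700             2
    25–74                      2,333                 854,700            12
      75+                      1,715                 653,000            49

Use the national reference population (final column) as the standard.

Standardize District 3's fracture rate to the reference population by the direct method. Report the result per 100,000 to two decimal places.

180.76

Age-specific rates per 100,000 for District 3: 12.75, 38.96, 95.95, 150.36, 272.96, 262.63.
Standard weights: 0.08, 0.22, 0.07, 0.02, 0.12, 0.49.
Standardized rate: 0.0800×12.75 + 0.2200×38.96 + 0.0700×95.95 + 0.0200×150.36 + 0.1200×272.96 + 0.4900×262.63 = 180.7604 per 100,000.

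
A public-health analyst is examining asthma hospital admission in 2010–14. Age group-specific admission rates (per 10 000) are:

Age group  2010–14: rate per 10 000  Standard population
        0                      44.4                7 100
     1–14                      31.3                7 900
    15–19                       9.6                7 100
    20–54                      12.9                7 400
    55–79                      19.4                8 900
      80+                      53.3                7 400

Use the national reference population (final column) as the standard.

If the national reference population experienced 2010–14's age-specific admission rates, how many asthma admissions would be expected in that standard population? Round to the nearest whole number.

129

Expected asthma admissions = Σ (standard pop × age-specific rate ÷ 10 000)
= 7 100×44.4/10 000 + 7 900×31.3/10 000 + 7 100×9.6/10 000 + 7 400×12.9/10 000 + 8 900×19.4/10 000 + 7 400×53.3/10 000
= 31.52 + 24.73 + 6.82 + 9.55 + 17.27 + 39.44 = 129.32.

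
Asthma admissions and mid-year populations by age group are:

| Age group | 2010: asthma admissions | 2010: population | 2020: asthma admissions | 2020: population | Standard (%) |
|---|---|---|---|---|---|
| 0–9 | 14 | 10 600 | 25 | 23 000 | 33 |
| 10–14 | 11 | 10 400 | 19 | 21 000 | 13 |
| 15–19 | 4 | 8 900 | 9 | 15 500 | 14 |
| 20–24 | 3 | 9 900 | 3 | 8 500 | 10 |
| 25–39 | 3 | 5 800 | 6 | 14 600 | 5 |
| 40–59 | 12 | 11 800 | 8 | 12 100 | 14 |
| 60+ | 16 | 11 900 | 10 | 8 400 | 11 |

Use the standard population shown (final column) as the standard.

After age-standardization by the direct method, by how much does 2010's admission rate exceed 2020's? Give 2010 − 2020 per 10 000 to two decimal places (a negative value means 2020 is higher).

Age-specific rates per 10 000 for 2010: 13.21, 10.58, 4.49, 3.03, 5.17, 10.17, 13.45.
For 2020: 10.87, 9.05, 5.81, 3.53, 4.11, 6.61, 11.90.
Standard weights: 0.33, 0.13, 0.14, 0.10, 0.05, 0.14, 0.11.
2010: 0.3300×13.21 + 0.1300×10.58 + 0.1400×4.49 + 0.1000×3.03 + 0.0500×5.17 + 0.1400×10.17 + 0.1100×13.45 = 9.8271 per 10 000.
2020: 0.3300×10.87 + 0.1300×9.05 + 0.1400×5.81 + 0.1000×3.53 + 0.0500×4.11 + 0.1400×6.61 + 0.1100×11.90 = 8.3696 per 10 000.
Difference = 9.8271 − 8.3696 = 1.4575.

1.46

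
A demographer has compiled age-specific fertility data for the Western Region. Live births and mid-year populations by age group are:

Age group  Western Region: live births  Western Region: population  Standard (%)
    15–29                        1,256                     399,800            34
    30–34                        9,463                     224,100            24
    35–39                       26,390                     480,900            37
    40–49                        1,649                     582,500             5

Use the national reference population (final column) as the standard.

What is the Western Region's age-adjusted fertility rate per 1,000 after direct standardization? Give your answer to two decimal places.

Age-specific rates per 1,000 for the Western Region: 3.142, 42.227, 54.876, 2.831.
Standard weights: 0.34, 0.24, 0.37, 0.05.
Standardized rate: 0.3400×3.142 + 0.2400×42.227 + 0.3700×54.876 + 0.0500×2.831 = 31.6483 per 1,000.

31.65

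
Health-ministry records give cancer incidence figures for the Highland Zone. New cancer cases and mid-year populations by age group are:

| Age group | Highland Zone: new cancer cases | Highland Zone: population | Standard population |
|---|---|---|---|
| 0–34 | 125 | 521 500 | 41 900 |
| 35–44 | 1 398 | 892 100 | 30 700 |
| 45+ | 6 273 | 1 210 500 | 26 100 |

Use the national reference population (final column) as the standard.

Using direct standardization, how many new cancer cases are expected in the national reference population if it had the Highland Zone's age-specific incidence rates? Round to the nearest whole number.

Age-specific rates per 100 000 for the Highland Zone: 23.97, 156.71, 518.22.
Expected new cancer cases = Σ (standard pop × age-specific rate ÷ 100 000)
= 41 900×23.97/100 000 + 30 700×156.71/100 000 + 26 100×518.22/100 000
= 10.04 + 48.11 + 135.25 = 193.41.

193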